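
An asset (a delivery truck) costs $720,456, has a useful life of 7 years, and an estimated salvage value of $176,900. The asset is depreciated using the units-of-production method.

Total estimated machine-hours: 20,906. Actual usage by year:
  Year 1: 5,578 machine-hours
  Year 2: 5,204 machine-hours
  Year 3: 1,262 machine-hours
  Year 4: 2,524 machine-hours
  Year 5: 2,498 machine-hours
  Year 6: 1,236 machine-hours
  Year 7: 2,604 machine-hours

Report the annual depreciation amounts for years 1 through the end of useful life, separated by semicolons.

Depreciable base = $720,456 − $176,900 = $543,556.
Rate = $543,556 / 20,906 machine-hours = $26 per machine-hour.
Year 1: 5,578 × $26 = $145,028. Book value $575,428.
Year 2: 5,204 × $26 = $135,304. Book value $440,124.
Year 3: 1,262 × $26 = $32,812. Book value $407,312.
Year 4: 2,524 × $26 = $65,624. Book value $341,688.
Year 5: 2,498 × $26 = $64,948. Book value $276,740.
Year 6: 1,236 × $26 = $32,136. Book value $244,604.
Year 7: 2,604 × $26 = $67,704. Book value $176,900.

$145,028; $135,304; $32,812; $65,624; $64,948; $32,136; $67,704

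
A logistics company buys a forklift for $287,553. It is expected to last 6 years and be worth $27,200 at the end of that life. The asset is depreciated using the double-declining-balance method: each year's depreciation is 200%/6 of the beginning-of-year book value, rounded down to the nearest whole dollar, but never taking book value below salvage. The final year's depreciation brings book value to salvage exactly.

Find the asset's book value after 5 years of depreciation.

$37,868

Depreciable base = $287,553 − $27,200 = $260,353.
Year 1: ⌊$287,553 × 200%/6⌋ = $95,851. Book value $191,702.
Year 2: ⌊$191,702 × 200%/6⌋ = $63,900. Book value $127,802.
Year 3: ⌊$127,802 × 200%/6⌋ = $42,600. Book value $85,202.
Year 4: ⌊$85,202 × 200%/6⌋ = $28,400. Book value $56,802.
Year 5: ⌊$56,802 × 200%/6⌋ = $18,934. Book value $37,868.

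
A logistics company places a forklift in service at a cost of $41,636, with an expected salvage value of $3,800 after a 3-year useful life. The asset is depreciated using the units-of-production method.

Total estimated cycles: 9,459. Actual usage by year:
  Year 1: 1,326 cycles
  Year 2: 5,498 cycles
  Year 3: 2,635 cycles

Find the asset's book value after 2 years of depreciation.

Depreciable base = $41,636 − $3,800 = $37,836.
Rate = $37,836 / 9,459 cycles = $4 per cycle.
Year 1: 1,326 × $4 = $5,304. Book value $36,332.
Year 2: 5,498 × $4 = $21,992. Book value $14,340.

$14,340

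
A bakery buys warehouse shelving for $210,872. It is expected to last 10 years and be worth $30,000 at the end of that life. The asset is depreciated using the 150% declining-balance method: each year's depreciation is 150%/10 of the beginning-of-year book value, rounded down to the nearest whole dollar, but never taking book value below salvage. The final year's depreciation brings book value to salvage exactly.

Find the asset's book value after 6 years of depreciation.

$79,532

Depreciable base = $210,872 − $30,000 = $180,872.
Year 1: ⌊$210,872 × 150%/10⌋ = $31,630. Book value $179,242.
Year 2: ⌊$179,242 × 150%/10⌋ = $26,886. Book value $152,356.
Year 3: ⌊$152,356 × 150%/10⌋ = $22,853. Book value $129,503.
Year 4: ⌊$129,503 × 150%/10⌋ = $19,425. Book value $110,078.
Year 5: ⌊$110,078 × 150%/10⌋ = $16,511. Book value $93,567.
Year 6: ⌊$93,567 × 150%/10⌋ = $14,035. Book value $79,532.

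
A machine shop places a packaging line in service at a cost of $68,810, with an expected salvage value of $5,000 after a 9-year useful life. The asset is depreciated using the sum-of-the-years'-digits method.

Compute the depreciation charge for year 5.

Depreciable base = $68,810 − $5,000 = $63,810.
Sum of the years' digits = 9+8+7+6+5+4+3+2+1 = 45.
Year 1: $63,810 × 9/45 = $12,762. Book value $56,048.
Year 2: $63,810 × 8/45 = $11,344. Book value $44,704.
Year 3: $63,810 × 7/45 = $9,926. Book value $34,778.
Year 4: $63,810 × 6/45 = $8,508. Book value $26,270.
Year 5: $63,810 × 5/45 = $7,090. Book value $19,180.

$7,090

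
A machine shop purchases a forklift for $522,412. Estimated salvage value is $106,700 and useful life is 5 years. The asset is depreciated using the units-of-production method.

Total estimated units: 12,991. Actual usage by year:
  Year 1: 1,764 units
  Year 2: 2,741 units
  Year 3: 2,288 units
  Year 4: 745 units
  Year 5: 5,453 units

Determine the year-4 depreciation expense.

Depreciable base = $522,412 − $106,700 = $415,712.
Rate = $415,712 / 12,991 units = $32 per unit.
Year 1: 1,764 × $32 = $56,448. Book value $465,964.
Year 2: 2,741 × $32 = $87,712. Book value $378,252.
Year 3: 2,288 × $32 = $73,216. Book value $305,036.
Year 4: 745 × $32 = $23,840. Book value $281,196.

$23,840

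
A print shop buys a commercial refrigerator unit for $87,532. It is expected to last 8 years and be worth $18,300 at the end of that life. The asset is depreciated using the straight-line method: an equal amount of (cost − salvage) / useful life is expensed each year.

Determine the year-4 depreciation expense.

Depreciable base = $87,532 − $18,300 = $69,232.
Annual expense = $69,232 / 8 = $8,654.

$8,654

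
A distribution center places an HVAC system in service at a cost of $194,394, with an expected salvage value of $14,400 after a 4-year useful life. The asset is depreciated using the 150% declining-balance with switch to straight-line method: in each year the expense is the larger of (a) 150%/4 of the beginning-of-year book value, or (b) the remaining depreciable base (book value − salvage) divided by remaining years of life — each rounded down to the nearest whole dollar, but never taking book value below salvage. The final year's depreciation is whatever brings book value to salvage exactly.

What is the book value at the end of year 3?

$45,168

Depreciable base = $194,394 − $14,400 = $179,994.
Year 1: DB = ⌊$194,394 × 150%/4⌋ = $72,897; SL = ⌊$179,994/4⌋ = $44,998 → take DB $72,897. Book value $121,497.
Year 2: DB = ⌊$121,497 × 150%/4⌋ = $45,561; SL = ⌊$107,097/3⌋ = $35,699 → take DB $45,561. Book value $75,936.
Year 3: DB = ⌊$75,936 × 150%/4⌋ = $28,476; SL = ⌊$61,536/2⌋ = $30,768 → take SL $30,768. Book value $45,168.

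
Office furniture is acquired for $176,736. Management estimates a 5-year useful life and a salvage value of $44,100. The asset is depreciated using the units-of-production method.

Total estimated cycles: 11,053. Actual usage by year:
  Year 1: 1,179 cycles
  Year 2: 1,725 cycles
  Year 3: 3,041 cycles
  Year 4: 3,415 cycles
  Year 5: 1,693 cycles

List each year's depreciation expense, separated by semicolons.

$14,148; $20,700; $36,492; $40,980; $20,316

Depreciable base = $176,736 − $44,100 = $132,636.
Rate = $132,636 / 11,053 cycles = $12 per cycle.
Year 1: 1,179 × $12 = $14,148. Book value $162,588.
Year 2: 1,725 × $12 = $20,700. Book value $141,888.
Year 3: 3,041 × $12 = $36,492. Book value $105,396.
Year 4: 3,415 × $12 = $40,980. Book value $64,416.
Year 5: 1,693 × $12 = $20,316. Book value $44,100.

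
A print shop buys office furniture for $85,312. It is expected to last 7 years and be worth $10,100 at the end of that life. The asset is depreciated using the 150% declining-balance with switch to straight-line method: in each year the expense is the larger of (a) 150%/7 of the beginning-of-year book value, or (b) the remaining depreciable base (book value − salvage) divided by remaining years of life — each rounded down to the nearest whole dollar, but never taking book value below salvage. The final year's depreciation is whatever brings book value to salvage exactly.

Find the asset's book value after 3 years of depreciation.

$41,382

Depreciable base = $85,312 − $10,100 = $75,212.
Year 1: DB = ⌊$85,312 × 150%/7⌋ = $18,281; SL = ⌊$75,212/7⌋ = $10,744 → take DB $18,281. Book value $67,031.
Year 2: DB = ⌊$67,031 × 150%/7⌋ = $14,363; SL = ⌊$56,931/6⌋ = $9,488 → take DB $14,363. Book value $52,668.
Year 3: DB = ⌊$52,668 × 150%/7⌋ = $11,286; SL = ⌊$42,568/5⌋ = $8,513 → take DB $11,286. Book value $41,382.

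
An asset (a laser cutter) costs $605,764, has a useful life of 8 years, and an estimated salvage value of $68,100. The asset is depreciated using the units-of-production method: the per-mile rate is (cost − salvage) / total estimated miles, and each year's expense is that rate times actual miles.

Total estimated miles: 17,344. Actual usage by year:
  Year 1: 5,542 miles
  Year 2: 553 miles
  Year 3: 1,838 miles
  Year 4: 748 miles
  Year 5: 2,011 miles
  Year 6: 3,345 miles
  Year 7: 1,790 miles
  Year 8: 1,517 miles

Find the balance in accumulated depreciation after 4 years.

$269,111

Depreciable base = $605,764 − $68,100 = $537,664.
Rate = $537,664 / 17,344 miles = $31 per mile.
Year 1: 5,542 × $31 = $171,802. Book value $433,962.
Year 2: 553 × $31 = $17,143. Book value $416,819.
Year 3: 1,838 × $31 = $56,978. Book value $359,841.
Year 4: 748 × $31 = $23,188. Book value $336,653.
Accumulated through year 4 = $605,764 − $336,653 = $269,111.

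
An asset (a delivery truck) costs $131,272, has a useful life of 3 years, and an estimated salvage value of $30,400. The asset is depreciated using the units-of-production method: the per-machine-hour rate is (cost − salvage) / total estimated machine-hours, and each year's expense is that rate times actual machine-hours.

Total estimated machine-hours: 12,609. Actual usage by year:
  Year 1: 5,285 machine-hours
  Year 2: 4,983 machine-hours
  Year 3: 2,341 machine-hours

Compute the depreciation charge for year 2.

$39,864

Depreciable base = $131,272 − $30,400 = $100,872.
Rate = $100,872 / 12,609 machine-hours = $8 per machine-hour.
Year 1: 5,285 × $8 = $42,280. Book value $88,992.
Year 2: 4,983 × $8 = $39,864. Book value $49,128.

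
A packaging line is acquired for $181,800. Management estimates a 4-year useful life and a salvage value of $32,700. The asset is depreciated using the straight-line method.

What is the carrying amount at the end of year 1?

$144,525

Depreciable base = $181,800 − $32,700 = $149,100.
Annual expense = $149,100 / 4 = $37,275.
End of year 1: book value $144,525.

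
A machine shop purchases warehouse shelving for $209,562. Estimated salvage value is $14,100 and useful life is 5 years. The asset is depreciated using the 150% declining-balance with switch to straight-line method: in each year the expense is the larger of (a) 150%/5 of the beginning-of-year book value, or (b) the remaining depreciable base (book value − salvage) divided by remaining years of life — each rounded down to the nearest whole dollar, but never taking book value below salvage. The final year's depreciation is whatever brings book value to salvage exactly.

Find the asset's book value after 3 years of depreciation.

Depreciable base = $209,562 − $14,100 = $195,462.
Year 1: DB = ⌊$209,562 × 150%/5⌋ = $62,868; SL = ⌊$195,462/5⌋ = $39,092 → take DB $62,868. Book value $146,694.
Year 2: DB = ⌊$146,694 × 150%/5⌋ = $44,008; SL = ⌊$132,594/4⌋ = $33,148 → take DB $44,008. Book value $102,686.
Year 3: DB = ⌊$102,686 × 150%/5⌋ = $30,805; SL = ⌊$88,586/3⌋ = $29,528 → take DB $30,805. Book value $71,881.

$71,881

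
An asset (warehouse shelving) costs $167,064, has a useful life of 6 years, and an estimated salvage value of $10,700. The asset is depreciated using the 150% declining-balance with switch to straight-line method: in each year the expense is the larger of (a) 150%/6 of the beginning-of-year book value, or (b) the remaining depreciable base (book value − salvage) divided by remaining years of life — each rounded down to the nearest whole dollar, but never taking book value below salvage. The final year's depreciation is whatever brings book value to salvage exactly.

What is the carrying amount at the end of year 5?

Depreciable base = $167,064 − $10,700 = $156,364.
Year 1: DB = ⌊$167,064 × 150%/6⌋ = $41,766; SL = ⌊$156,364/6⌋ = $26,060 → take DB $41,766. Book value $125,298.
Year 2: DB = ⌊$125,298 × 150%/6⌋ = $31,324; SL = ⌊$114,598/5⌋ = $22,919 → take DB $31,324. Book value $93,974.
Year 3: DB = ⌊$93,974 × 150%/6⌋ = $23,493; SL = ⌊$83,274/4⌋ = $20,818 → take DB $23,493. Book value $70,481.
Year 4: DB = ⌊$70,481 × 150%/6⌋ = $17,620; SL = ⌊$59,781/3⌋ = $19,927 → take SL $19,927. Book value $50,554.
Year 5: DB = ⌊$50,554 × 150%/6⌋ = $12,638; SL = ⌊$39,854/2⌋ = $19,927 → take SL $19,927. Book value $30,627.

$30,627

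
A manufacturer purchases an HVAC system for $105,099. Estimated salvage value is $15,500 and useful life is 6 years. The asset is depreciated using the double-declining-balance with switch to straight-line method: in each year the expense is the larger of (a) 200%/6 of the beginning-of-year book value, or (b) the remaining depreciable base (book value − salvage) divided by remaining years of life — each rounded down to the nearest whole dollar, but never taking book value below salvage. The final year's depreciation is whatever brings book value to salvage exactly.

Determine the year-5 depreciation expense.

$5,261

Depreciable base = $105,099 − $15,500 = $89,599.
Year 1: DB = ⌊$105,099 × 200%/6⌋ = $35,033; SL = ⌊$89,599/6⌋ = $14,933 → take DB $35,033. Book value $70,066.
Year 2: DB = ⌊$70,066 × 200%/6⌋ = $23,355; SL = ⌊$54,566/5⌋ = $10,913 → take DB $23,355. Book value $46,711.
Year 3: DB = ⌊$46,711 × 200%/6⌋ = $15,570; SL = ⌊$31,211/4⌋ = $7,802 → take DB $15,570. Book value $31,141.
Year 4: DB = ⌊$31,141 × 200%/6⌋ = $10,380; SL = ⌊$15,641/3⌋ = $5,213 → take DB $10,380. Book value $20,761.
Year 5: DB = ⌊$20,761 × 200%/6⌋ = $6,920; SL = ⌊$5,261/2⌋ = $2,630 → take DB $6,920, capped at $5,261. Book value $15,500.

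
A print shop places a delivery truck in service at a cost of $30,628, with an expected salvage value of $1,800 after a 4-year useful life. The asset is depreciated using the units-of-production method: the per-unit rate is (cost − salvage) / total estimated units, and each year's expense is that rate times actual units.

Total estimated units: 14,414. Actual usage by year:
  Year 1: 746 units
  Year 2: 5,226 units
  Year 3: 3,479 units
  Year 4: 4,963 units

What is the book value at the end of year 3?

$11,726

Depreciable base = $30,628 − $1,800 = $28,828.
Rate = $28,828 / 14,414 units = $2 per unit.
Year 1: 746 × $2 = $1,492. Book value $29,136.
Year 2: 5,226 × $2 = $10,452. Book value $18,684.
Year 3: 3,479 × $2 = $6,958. Book value $11,726.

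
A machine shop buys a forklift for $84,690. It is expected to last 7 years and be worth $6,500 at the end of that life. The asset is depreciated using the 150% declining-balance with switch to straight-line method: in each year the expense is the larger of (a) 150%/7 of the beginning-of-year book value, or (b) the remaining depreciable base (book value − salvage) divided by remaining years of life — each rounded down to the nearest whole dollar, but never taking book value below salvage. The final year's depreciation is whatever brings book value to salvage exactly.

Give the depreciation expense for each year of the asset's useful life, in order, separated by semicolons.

Depreciable base = $84,690 − $6,500 = $78,190.
Year 1: DB = ⌊$84,690 × 150%/7⌋ = $18,147; SL = ⌊$78,190/7⌋ = $11,170 → take DB $18,147. Book value $66,543.
Year 2: DB = ⌊$66,543 × 150%/7⌋ = $14,259; SL = ⌊$60,043/6⌋ = $10,007 → take DB $14,259. Book value $52,284.
Year 3: DB = ⌊$52,284 × 150%/7⌋ = $11,203; SL = ⌊$45,784/5⌋ = $9,156 → take DB $11,203. Book value $41,081.
Year 4: DB = ⌊$41,081 × 150%/7⌋ = $8,803; SL = ⌊$34,581/4⌋ = $8,645 → take DB $8,803. Book value $32,278.
Year 5: DB = ⌊$32,278 × 150%/7⌋ = $6,916; SL = ⌊$25,778/3⌋ = $8,592 → take SL $8,592. Book value $23,686.
Year 6: DB = ⌊$23,686 × 150%/7⌋ = $5,075; SL = ⌊$17,186/2⌋ = $8,593 → take SL $8,593. Book value $15,093.
Year 7 (final): $15,093 − $6,500 = $8,593. Book value $6,500.

$18,147; $14,259; $11,203; $8,803; $8,592; $8,593; $8,593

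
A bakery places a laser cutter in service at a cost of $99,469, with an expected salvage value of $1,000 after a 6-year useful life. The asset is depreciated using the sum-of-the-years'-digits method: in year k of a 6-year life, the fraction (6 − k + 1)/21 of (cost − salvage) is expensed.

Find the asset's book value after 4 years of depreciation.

$15,067

Depreciable base = $99,469 − $1,000 = $98,469.
Sum of the years' digits = 6+5+4+3+2+1 = 21.
Year 1: $98,469 × 6/21 = $28,134. Book value $71,335.
Year 2: $98,469 × 5/21 = $23,445. Book value $47,890.
Year 3: $98,469 × 4/21 = $18,756. Book value $29,134.
Year 4: $98,469 × 3/21 = $14,067. Book value $15,067.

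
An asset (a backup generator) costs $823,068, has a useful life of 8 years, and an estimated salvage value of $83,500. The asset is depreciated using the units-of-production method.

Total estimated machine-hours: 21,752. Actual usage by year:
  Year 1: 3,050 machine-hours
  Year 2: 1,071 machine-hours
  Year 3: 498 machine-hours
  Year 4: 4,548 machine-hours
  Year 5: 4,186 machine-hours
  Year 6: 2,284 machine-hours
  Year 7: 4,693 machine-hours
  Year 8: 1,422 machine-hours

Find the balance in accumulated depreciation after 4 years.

$311,678

Depreciable base = $823,068 − $83,500 = $739,568.
Rate = $739,568 / 21,752 machine-hours = $34 per machine-hour.
Year 1: 3,050 × $34 = $103,700. Book value $719,368.
Year 2: 1,071 × $34 = $36,414. Book value $682,954.
Year 3: 498 × $34 = $16,932. Book value $666,022.
Year 4: 4,548 × $34 = $154,632. Book value $511,390.
Accumulated through year 4 = $823,068 − $511,390 = $311,678.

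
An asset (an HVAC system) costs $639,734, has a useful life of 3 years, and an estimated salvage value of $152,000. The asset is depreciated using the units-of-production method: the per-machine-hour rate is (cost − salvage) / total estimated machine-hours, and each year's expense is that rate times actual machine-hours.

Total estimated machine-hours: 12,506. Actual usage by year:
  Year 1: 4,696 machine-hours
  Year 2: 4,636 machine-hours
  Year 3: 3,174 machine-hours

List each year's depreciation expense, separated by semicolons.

Depreciable base = $639,734 − $152,000 = $487,734.
Rate = $487,734 / 12,506 machine-hours = $39 per machine-hour.
Year 1: 4,696 × $39 = $183,144. Book value $456,590.
Year 2: 4,636 × $39 = $180,804. Book value $275,786.
Year 3: 3,174 × $39 = $123,786. Book value $152,000.

$183,144; $180,804; $123,786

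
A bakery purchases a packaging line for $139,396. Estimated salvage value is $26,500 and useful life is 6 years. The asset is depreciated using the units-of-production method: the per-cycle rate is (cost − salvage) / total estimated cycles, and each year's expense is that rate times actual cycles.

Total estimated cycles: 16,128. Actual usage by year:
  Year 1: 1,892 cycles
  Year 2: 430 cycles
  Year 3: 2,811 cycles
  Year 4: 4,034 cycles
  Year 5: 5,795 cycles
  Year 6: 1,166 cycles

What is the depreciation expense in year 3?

$19,677

Depreciable base = $139,396 − $26,500 = $112,896.
Rate = $112,896 / 16,128 cycles = $7 per cycle.
Year 1: 1,892 × $7 = $13,244. Book value $126,152.
Year 2: 430 × $7 = $3,010. Book value $123,142.
Year 3: 2,811 × $7 = $19,677. Book value $103,465.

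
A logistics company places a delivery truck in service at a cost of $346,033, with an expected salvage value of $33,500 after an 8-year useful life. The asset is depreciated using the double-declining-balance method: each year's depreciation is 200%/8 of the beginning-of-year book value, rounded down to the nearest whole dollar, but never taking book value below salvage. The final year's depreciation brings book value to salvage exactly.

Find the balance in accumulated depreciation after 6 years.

$284,446

Depreciable base = $346,033 − $33,500 = $312,533.
Year 1: ⌊$346,033 × 200%/8⌋ = $86,508. Book value $259,525.
Year 2: ⌊$259,525 × 200%/8⌋ = $64,881. Book value $194,644.
Year 3: ⌊$194,644 × 200%/8⌋ = $48,661. Book value $145,983.
Year 4: ⌊$145,983 × 200%/8⌋ = $36,495. Book value $109,488.
Year 5: ⌊$109,488 × 200%/8⌋ = $27,372. Book value $82,116.
Year 6: ⌊$82,116 × 200%/8⌋ = $20,529. Book value $61,587.
Accumulated through year 6 = $346,033 − $61,587 = $284,446.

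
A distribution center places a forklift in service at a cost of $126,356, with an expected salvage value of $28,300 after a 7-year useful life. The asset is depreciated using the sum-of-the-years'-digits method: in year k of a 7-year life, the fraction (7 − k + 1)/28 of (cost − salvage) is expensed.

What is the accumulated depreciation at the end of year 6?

$94,554

Depreciable base = $126,356 − $28,300 = $98,056.
Sum of the years' digits = 7+6+5+4+3+2+1 = 28.
Year 1: $98,056 × 7/28 = $24,514. Book value $101,842.
Year 2: $98,056 × 6/28 = $21,012. Book value $80,830.
Year 3: $98,056 × 5/28 = $17,510. Book value $63,320.
Year 4: $98,056 × 4/28 = $14,008. Book value $49,312.
Year 5: $98,056 × 3/28 = $10,506. Book value $38,806.
Year 6: $98,056 × 2/28 = $7,004. Book value $31,802.
Accumulated through year 6 = $126,356 − $31,802 = $94,554.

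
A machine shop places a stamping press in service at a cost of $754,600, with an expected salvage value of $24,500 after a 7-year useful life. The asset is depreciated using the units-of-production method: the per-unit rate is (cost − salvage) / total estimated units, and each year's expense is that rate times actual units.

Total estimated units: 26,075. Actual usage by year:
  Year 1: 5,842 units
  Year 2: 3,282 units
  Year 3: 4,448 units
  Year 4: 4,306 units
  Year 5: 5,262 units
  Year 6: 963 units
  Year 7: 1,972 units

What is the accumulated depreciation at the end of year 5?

$647,920

Depreciable base = $754,600 − $24,500 = $730,100.
Rate = $730,100 / 26,075 units = $28 per unit.
Year 1: 5,842 × $28 = $163,576. Book value $591,024.
Year 2: 3,282 × $28 = $91,896. Book value $499,128.
Year 3: 4,448 × $28 = $124,544. Book value $374,584.
Year 4: 4,306 × $28 = $120,568. Book value $254,016.
Year 5: 5,262 × $28 = $147,336. Book value $106,680.
Accumulated through year 5 = $754,600 − $106,680 = $647,920.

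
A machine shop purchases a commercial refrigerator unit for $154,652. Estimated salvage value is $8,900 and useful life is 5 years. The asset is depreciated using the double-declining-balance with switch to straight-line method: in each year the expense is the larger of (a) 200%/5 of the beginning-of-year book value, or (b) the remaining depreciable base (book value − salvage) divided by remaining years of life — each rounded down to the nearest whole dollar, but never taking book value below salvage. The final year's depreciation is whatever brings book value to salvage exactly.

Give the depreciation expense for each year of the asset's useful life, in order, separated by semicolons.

Depreciable base = $154,652 − $8,900 = $145,752.
Year 1: DB = ⌊$154,652 × 200%/5⌋ = $61,860; SL = ⌊$145,752/5⌋ = $29,150 → take DB $61,860. Book value $92,792.
Year 2: DB = ⌊$92,792 × 200%/5⌋ = $37,116; SL = ⌊$83,892/4⌋ = $20,973 → take DB $37,116. Book value $55,676.
Year 3: DB = ⌊$55,676 × 200%/5⌋ = $22,270; SL = ⌊$46,776/3⌋ = $15,592 → take DB $22,270. Book value $33,406.
Year 4: DB = ⌊$33,406 × 200%/5⌋ = $13,362; SL = ⌊$24,506/2⌋ = $12,253 → take DB $13,362. Book value $20,044.
Year 5 (final): $20,044 − $8,900 = $11,144. Book value $8,900.

$61,860; $37,116; $22,270; $13,362; $11,144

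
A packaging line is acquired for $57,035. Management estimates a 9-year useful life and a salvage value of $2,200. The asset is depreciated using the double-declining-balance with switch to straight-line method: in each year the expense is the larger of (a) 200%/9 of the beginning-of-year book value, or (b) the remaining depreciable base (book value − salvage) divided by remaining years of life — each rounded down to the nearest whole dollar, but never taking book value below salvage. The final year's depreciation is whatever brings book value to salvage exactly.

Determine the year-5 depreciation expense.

Depreciable base = $57,035 − $2,200 = $54,835.
Year 1: DB = ⌊$57,035 × 200%/9⌋ = $12,674; SL = ⌊$54,835/9⌋ = $6,092 → take DB $12,674. Book value $44,361.
Year 2: DB = ⌊$44,361 × 200%/9⌋ = $9,858; SL = ⌊$42,161/8⌋ = $5,270 → take DB $9,858. Book value $34,503.
Year 3: DB = ⌊$34,503 × 200%/9⌋ = $7,667; SL = ⌊$32,303/7⌋ = $4,614 → take DB $7,667. Book value $26,836.
Year 4: DB = ⌊$26,836 × 200%/9⌋ = $5,963; SL = ⌊$24,636/6⌋ = $4,106 → take DB $5,963. Book value $20,873.
Year 5: DB = ⌊$20,873 × 200%/9⌋ = $4,638; SL = ⌊$18,673/5⌋ = $3,734 → take DB $4,638. Book value $16,235.

$4,638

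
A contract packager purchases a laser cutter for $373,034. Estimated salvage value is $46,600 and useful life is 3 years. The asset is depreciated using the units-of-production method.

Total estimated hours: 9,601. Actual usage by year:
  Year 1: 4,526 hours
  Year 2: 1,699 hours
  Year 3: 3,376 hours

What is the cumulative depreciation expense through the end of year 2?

$211,650

Depreciable base = $373,034 − $46,600 = $326,434.
Rate = $326,434 / 9,601 hours = $34 per hour.
Year 1: 4,526 × $34 = $153,884. Book value $219,150.
Year 2: 1,699 × $34 = $57,766. Book value $161,384.
Accumulated through year 2 = $373,034 − $161,384 = $211,650.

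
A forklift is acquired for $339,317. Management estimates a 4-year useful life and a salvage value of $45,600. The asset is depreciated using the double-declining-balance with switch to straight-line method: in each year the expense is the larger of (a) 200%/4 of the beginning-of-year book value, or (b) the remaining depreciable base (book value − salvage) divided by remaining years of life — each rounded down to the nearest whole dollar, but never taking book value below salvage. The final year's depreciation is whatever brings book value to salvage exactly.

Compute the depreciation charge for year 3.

$39,230

Depreciable base = $339,317 − $45,600 = $293,717.
Year 1: DB = ⌊$339,317 × 200%/4⌋ = $169,658; SL = ⌊$293,717/4⌋ = $73,429 → take DB $169,658. Book value $169,659.
Year 2: DB = ⌊$169,659 × 200%/4⌋ = $84,829; SL = ⌊$124,059/3⌋ = $41,353 → take DB $84,829. Book value $84,830.
Year 3: DB = ⌊$84,830 × 200%/4⌋ = $42,415; SL = ⌊$39,230/2⌋ = $19,615 → take DB $42,415, capped at $39,230. Book value $45,600.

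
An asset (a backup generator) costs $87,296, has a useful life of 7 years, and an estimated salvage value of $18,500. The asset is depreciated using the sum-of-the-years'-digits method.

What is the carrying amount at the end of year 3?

$43,070

Depreciable base = $87,296 − $18,500 = $68,796.
Sum of the years' digits = 7+6+5+4+3+2+1 = 28.
Year 1: $68,796 × 7/28 = $17,199. Book value $70,097.
Year 2: $68,796 × 6/28 = $14,742. Book value $55,355.
Year 3: $68,796 × 5/28 = $12,285. Book value $43,070.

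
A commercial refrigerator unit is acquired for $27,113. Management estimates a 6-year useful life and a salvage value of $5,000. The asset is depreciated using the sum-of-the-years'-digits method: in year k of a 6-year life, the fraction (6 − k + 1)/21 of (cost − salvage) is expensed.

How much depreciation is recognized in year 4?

Depreciable base = $27,113 − $5,000 = $22,113.
Sum of the years' digits = 6+5+4+3+2+1 = 21.
Year 1: $22,113 × 6/21 = $6,318. Book value $20,795.
Year 2: $22,113 × 5/21 = $5,265. Book value $15,530.
Year 3: $22,113 × 4/21 = $4,212. Book value $11,318.
Year 4: $22,113 × 3/21 = $3,159. Book value $8,159.

$3,159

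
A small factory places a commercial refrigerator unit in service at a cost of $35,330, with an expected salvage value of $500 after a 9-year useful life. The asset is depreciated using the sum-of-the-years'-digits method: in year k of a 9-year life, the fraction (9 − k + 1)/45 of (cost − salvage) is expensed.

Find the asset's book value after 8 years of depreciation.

$1,274

Depreciable base = $35,330 − $500 = $34,830.
Sum of the years' digits = 9+8+7+6+5+4+3+2+1 = 45.
Year 1: $34,830 × 9/45 = $6,966. Book value $28,364.
Year 2: $34,830 × 8/45 = $6,192. Book value $22,172.
Year 3: $34,830 × 7/45 = $5,418. Book value $16,754.
Year 4: $34,830 × 6/45 = $4,644. Book value $12,110.
Year 5: $34,830 × 5/45 = $3,870. Book value $8,240.
Year 6: $34,830 × 4/45 = $3,096. Book value $5,144.
Year 7: $34,830 × 3/45 = $2,322. Book value $2,822.
Year 8: $34,830 × 2/45 = $1,548. Book value $1,274.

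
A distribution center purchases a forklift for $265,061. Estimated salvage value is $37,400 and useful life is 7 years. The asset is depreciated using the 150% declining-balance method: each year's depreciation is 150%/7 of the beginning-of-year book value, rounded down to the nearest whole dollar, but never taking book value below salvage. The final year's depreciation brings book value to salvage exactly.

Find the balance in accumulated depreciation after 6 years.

Depreciable base = $265,061 − $37,400 = $227,661.
Year 1: ⌊$265,061 × 150%/7⌋ = $56,798. Book value $208,263.
Year 2: ⌊$208,263 × 150%/7⌋ = $44,627. Book value $163,636.
Year 3: ⌊$163,636 × 150%/7⌋ = $35,064. Book value $128,572.
Year 4: ⌊$128,572 × 150%/7⌋ = $27,551. Book value $101,021.
Year 5: ⌊$101,021 × 150%/7⌋ = $21,647. Book value $79,374.
Year 6: ⌊$79,374 × 150%/7⌋ = $17,008. Book value $62,366.
Accumulated through year 6 = $265,061 − $62,366 = $202,695.

$202,695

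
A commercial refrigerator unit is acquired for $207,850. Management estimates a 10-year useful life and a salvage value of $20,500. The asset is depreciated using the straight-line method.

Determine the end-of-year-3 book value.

$151,645

Depreciable base = $207,850 − $20,500 = $187,350.
Annual expense = $187,350 / 10 = $18,735.
End of year 1: book value $189,115.
End of year 2: book value $170,380.
End of year 3: book value $151,645.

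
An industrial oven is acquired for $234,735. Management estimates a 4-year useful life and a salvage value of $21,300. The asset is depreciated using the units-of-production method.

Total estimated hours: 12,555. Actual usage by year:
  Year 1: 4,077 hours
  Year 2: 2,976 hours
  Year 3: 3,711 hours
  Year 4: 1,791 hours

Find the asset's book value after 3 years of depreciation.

Depreciable base = $234,735 − $21,300 = $213,435.
Rate = $213,435 / 12,555 hours = $17 per hour.
Year 1: 4,077 × $17 = $69,309. Book value $165,426.
Year 2: 2,976 × $17 = $50,592. Book value $114,834.
Year 3: 3,711 × $17 = $63,087. Book value $51,747.

$51,747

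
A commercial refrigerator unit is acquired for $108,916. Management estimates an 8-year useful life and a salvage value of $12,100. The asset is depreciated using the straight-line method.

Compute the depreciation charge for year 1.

$12,102

Depreciable base = $108,916 − $12,100 = $96,816.
Annual expense = $96,816 / 8 = $12,102.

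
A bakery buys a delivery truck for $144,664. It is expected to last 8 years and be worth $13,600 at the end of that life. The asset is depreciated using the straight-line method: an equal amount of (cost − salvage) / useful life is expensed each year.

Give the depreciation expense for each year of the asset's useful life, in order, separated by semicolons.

Depreciable base = $144,664 − $13,600 = $131,064.
Annual expense = $131,064 / 8 = $16,383.
End of year 1: book value $128,281.
End of year 2: book value $111,898.
End of year 3: book value $95,515.
End of year 4: book value $79,132.
End of year 5: book value $62,749.
End of year 6: book value $46,366.
End of year 7: book value $29,983.
End of year 8: book value $13,600.

$16,383; $16,383; $16,383; $16,383; $16,383; $16,383; $16,383; $16,383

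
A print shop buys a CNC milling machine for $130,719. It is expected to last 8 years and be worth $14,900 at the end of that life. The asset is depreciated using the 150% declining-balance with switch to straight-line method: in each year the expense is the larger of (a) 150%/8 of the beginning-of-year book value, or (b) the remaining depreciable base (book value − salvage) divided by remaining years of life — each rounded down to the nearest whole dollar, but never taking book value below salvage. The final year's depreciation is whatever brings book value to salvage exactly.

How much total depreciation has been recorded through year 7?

Depreciable base = $130,719 − $14,900 = $115,819.
Year 1: DB = ⌊$130,719 × 150%/8⌋ = $24,509; SL = ⌊$115,819/8⌋ = $14,477 → take DB $24,509. Book value $106,210.
Year 2: DB = ⌊$106,210 × 150%/8⌋ = $19,914; SL = ⌊$91,310/7⌋ = $13,044 → take DB $19,914. Book value $86,296.
Year 3: DB = ⌊$86,296 × 150%/8⌋ = $16,180; SL = ⌊$71,396/6⌋ = $11,899 → take DB $16,180. Book value $70,116.
Year 4: DB = ⌊$70,116 × 150%/8⌋ = $13,146; SL = ⌊$55,216/5⌋ = $11,043 → take DB $13,146. Book value $56,970.
Year 5: DB = ⌊$56,970 × 150%/8⌋ = $10,681; SL = ⌊$42,070/4⌋ = $10,517 → take DB $10,681. Book value $46,289.
Year 6: DB = ⌊$46,289 × 150%/8⌋ = $8,679; SL = ⌊$31,389/3⌋ = $10,463 → take SL $10,463. Book value $35,826.
Year 7: DB = ⌊$35,826 × 150%/8⌋ = $6,717; SL = ⌊$20,926/2⌋ = $10,463 → take SL $10,463. Book value $25,363.
Accumulated through year 7 = $130,719 − $25,363 = $105,356.

$105,356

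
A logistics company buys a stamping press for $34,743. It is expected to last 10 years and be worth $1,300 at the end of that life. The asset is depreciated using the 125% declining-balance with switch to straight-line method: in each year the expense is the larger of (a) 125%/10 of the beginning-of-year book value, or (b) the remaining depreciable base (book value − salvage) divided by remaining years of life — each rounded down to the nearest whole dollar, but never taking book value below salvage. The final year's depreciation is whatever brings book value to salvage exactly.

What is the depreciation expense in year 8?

Depreciable base = $34,743 − $1,300 = $33,443.
Year 1: DB = ⌊$34,743 × 125%/10⌋ = $4,342; SL = ⌊$33,443/10⌋ = $3,344 → take DB $4,342. Book value $30,401.
Year 2: DB = ⌊$30,401 × 125%/10⌋ = $3,800; SL = ⌊$29,101/9⌋ = $3,233 → take DB $3,800. Book value $26,601.
Year 3: DB = ⌊$26,601 × 125%/10⌋ = $3,325; SL = ⌊$25,301/8⌋ = $3,162 → take DB $3,325. Book value $23,276.
Year 4: DB = ⌊$23,276 × 125%/10⌋ = $2,909; SL = ⌊$21,976/7⌋ = $3,139 → take SL $3,139. Book value $20,137.
Year 5: DB = ⌊$20,137 × 125%/10⌋ = $2,517; SL = ⌊$18,837/6⌋ = $3,139 → take SL $3,139. Book value $16,998.
Year 6: DB = ⌊$16,998 × 125%/10⌋ = $2,124; SL = ⌊$15,698/5⌋ = $3,139 → take SL $3,139. Book value $13,859.
Year 7: DB = ⌊$13,859 × 125%/10⌋ = $1,732; SL = ⌊$12,559/4⌋ = $3,139 → take SL $3,139. Book value $10,720.
Year 8: DB = ⌊$10,720 × 125%/10⌋ = $1,340; SL = ⌊$9,420/3⌋ = $3,140 → take SL $3,140. Book value $7,580.

$3,140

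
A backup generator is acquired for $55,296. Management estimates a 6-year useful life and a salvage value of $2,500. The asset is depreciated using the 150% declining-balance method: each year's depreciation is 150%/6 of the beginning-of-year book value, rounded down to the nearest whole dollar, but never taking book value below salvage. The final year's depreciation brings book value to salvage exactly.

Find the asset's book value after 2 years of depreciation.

Depreciable base = $55,296 − $2,500 = $52,796.
Year 1: ⌊$55,296 × 150%/6⌋ = $13,824. Book value $41,472.
Year 2: ⌊$41,472 × 150%/6⌋ = $10,368. Book value $31,104.

$31,104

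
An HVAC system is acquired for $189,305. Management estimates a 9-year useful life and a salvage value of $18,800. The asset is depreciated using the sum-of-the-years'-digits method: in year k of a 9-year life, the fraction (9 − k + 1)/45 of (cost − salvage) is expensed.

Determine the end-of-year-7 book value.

$30,167

Depreciable base = $189,305 − $18,800 = $170,505.
Sum of the years' digits = 9+8+7+6+5+4+3+2+1 = 45.
Year 1: $170,505 × 9/45 = $34,101. Book value $155,204.
Year 2: $170,505 × 8/45 = $30,312. Book value $124,892.
Year 3: $170,505 × 7/45 = $26,523. Book value $98,369.
Year 4: $170,505 × 6/45 = $22,734. Book value $75,635.
Year 5: $170,505 × 5/45 = $18,945. Book value $56,690.
Year 6: $170,505 × 4/45 = $15,156. Book value $41,534.
Year 7: $170,505 × 3/45 = $11,367. Book value $30,167.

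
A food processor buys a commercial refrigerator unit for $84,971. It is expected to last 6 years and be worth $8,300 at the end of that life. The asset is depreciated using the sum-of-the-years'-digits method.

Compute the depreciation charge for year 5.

Depreciable base = $84,971 − $8,300 = $76,671.
Sum of the years' digits = 6+5+4+3+2+1 = 21.
Year 1: $76,671 × 6/21 = $21,906. Book value $63,065.
Year 2: $76,671 × 5/21 = $18,255. Book value $44,810.
Year 3: $76,671 × 4/21 = $14,604. Book value $30,206.
Year 4: $76,671 × 3/21 = $10,953. Book value $19,253.
Year 5: $76,671 × 2/21 = $7,302. Book value $11,951.

$7,302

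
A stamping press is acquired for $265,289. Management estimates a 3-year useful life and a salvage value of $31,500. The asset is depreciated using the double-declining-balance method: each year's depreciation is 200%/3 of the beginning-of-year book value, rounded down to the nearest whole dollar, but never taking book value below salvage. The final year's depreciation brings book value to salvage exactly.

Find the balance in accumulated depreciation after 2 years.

Depreciable base = $265,289 − $31,500 = $233,789.
Year 1: ⌊$265,289 × 200%/3⌋ = $176,859. Book value $88,430.
Year 2: ⌊$88,430 × 200%/3⌋ = $58,953, capped at $56,930. Book value $31,500.
Accumulated through year 2 = $265,289 − $31,500 = $233,789.

$233,789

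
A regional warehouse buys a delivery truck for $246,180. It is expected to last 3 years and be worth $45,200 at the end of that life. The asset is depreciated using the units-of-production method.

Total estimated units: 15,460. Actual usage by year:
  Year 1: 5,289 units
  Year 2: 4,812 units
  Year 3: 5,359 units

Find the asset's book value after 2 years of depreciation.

Depreciable base = $246,180 − $45,200 = $200,980.
Rate = $200,980 / 15,460 units = $13 per unit.
Year 1: 5,289 × $13 = $68,757. Book value $177,423.
Year 2: 4,812 × $13 = $62,556. Book value $114,867.

$114,867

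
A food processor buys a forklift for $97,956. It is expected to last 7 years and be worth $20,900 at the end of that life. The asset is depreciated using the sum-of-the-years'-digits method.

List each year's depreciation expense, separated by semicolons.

Depreciable base = $97,956 − $20,900 = $77,056.
Sum of the years' digits = 7+6+5+4+3+2+1 = 28.
Year 1: $77,056 × 7/28 = $19,264. Book value $78,692.
Year 2: $77,056 × 6/28 = $16,512. Book value $62,180.
Year 3: $77,056 × 5/28 = $13,760. Book value $48,420.
Year 4: $77,056 × 4/28 = $11,008. Book value $37,412.
Year 5: $77,056 × 3/28 = $8,256. Book value $29,156.
Year 6: $77,056 × 2/28 = $5,504. Book value $23,652.
Year 7: $77,056 × 1/28 = $2,752. Book value $20,900.

$19,264; $16,512; $13,760; $11,008; $8,256; $5,504; $2,752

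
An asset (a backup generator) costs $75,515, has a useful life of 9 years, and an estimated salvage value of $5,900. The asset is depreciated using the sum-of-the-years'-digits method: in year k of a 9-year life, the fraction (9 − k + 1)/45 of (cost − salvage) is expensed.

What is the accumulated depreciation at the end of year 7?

$64,974

Depreciable base = $75,515 − $5,900 = $69,615.
Sum of the years' digits = 9+8+7+6+5+4+3+2+1 = 45.
Year 1: $69,615 × 9/45 = $13,923. Book value $61,592.
Year 2: $69,615 × 8/45 = $12,376. Book value $49,216.
Year 3: $69,615 × 7/45 = $10,829. Book value $38,387.
Year 4: $69,615 × 6/45 = $9,282. Book value $29,105.
Year 5: $69,615 × 5/45 = $7,735. Book value $21,370.
Year 6: $69,615 × 4/45 = $6,188. Book value $15,182.
Year 7: $69,615 × 3/45 = $4,641. Book value $10,541.
Accumulated through year 7 = $75,515 − $10,541 = $64,974.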